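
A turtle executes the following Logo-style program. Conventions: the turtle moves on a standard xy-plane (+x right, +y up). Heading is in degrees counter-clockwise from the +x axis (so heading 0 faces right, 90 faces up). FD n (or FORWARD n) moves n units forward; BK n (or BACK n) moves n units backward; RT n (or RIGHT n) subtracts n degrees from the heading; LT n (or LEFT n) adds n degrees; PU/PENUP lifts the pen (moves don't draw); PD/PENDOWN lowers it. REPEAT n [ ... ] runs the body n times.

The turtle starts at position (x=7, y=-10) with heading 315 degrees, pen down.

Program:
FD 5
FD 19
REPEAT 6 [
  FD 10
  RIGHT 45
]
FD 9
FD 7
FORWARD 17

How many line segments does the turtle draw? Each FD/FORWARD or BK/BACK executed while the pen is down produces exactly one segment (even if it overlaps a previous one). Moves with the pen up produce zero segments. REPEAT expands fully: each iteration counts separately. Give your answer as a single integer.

Answer: 11

Derivation:
Executing turtle program step by step:
Start: pos=(7,-10), heading=315, pen down
FD 5: (7,-10) -> (10.536,-13.536) [heading=315, draw]
FD 19: (10.536,-13.536) -> (23.971,-26.971) [heading=315, draw]
REPEAT 6 [
  -- iteration 1/6 --
  FD 10: (23.971,-26.971) -> (31.042,-34.042) [heading=315, draw]
  RT 45: heading 315 -> 270
  -- iteration 2/6 --
  FD 10: (31.042,-34.042) -> (31.042,-44.042) [heading=270, draw]
  RT 45: heading 270 -> 225
  -- iteration 3/6 --
  FD 10: (31.042,-44.042) -> (23.971,-51.113) [heading=225, draw]
  RT 45: heading 225 -> 180
  -- iteration 4/6 --
  FD 10: (23.971,-51.113) -> (13.971,-51.113) [heading=180, draw]
  RT 45: heading 180 -> 135
  -- iteration 5/6 --
  FD 10: (13.971,-51.113) -> (6.899,-44.042) [heading=135, draw]
  RT 45: heading 135 -> 90
  -- iteration 6/6 --
  FD 10: (6.899,-44.042) -> (6.899,-34.042) [heading=90, draw]
  RT 45: heading 90 -> 45
]
FD 9: (6.899,-34.042) -> (13.263,-27.678) [heading=45, draw]
FD 7: (13.263,-27.678) -> (18.213,-22.728) [heading=45, draw]
FD 17: (18.213,-22.728) -> (30.234,-10.707) [heading=45, draw]
Final: pos=(30.234,-10.707), heading=45, 11 segment(s) drawn
Segments drawn: 11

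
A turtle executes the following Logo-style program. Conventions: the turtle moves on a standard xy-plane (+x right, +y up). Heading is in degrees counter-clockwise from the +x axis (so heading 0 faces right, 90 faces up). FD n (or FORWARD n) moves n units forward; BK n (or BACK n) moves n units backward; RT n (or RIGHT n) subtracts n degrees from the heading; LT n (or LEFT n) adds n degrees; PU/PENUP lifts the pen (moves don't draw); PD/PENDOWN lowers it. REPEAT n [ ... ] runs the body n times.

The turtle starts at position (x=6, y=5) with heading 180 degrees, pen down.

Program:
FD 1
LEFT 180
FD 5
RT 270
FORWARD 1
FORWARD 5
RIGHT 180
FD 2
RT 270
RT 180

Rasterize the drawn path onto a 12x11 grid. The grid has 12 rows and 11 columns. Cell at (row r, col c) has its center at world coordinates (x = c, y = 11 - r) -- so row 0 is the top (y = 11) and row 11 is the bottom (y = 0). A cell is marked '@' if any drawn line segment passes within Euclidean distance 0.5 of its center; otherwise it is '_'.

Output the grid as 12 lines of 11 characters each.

Segment 0: (6,5) -> (5,5)
Segment 1: (5,5) -> (10,5)
Segment 2: (10,5) -> (10,6)
Segment 3: (10,6) -> (10,11)
Segment 4: (10,11) -> (10,9)

Answer: __________@
__________@
__________@
__________@
__________@
__________@
_____@@@@@@
___________
___________
___________
___________
___________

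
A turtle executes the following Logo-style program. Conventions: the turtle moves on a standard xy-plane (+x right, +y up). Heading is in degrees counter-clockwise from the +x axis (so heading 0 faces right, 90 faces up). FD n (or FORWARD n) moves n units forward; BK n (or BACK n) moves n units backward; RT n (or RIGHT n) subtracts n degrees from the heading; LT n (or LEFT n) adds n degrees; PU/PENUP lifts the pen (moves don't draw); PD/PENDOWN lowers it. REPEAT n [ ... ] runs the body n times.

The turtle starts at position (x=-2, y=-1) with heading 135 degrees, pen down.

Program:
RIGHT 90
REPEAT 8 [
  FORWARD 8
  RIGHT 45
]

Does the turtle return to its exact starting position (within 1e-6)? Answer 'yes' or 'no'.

Executing turtle program step by step:
Start: pos=(-2,-1), heading=135, pen down
RT 90: heading 135 -> 45
REPEAT 8 [
  -- iteration 1/8 --
  FD 8: (-2,-1) -> (3.657,4.657) [heading=45, draw]
  RT 45: heading 45 -> 0
  -- iteration 2/8 --
  FD 8: (3.657,4.657) -> (11.657,4.657) [heading=0, draw]
  RT 45: heading 0 -> 315
  -- iteration 3/8 --
  FD 8: (11.657,4.657) -> (17.314,-1) [heading=315, draw]
  RT 45: heading 315 -> 270
  -- iteration 4/8 --
  FD 8: (17.314,-1) -> (17.314,-9) [heading=270, draw]
  RT 45: heading 270 -> 225
  -- iteration 5/8 --
  FD 8: (17.314,-9) -> (11.657,-14.657) [heading=225, draw]
  RT 45: heading 225 -> 180
  -- iteration 6/8 --
  FD 8: (11.657,-14.657) -> (3.657,-14.657) [heading=180, draw]
  RT 45: heading 180 -> 135
  -- iteration 7/8 --
  FD 8: (3.657,-14.657) -> (-2,-9) [heading=135, draw]
  RT 45: heading 135 -> 90
  -- iteration 8/8 --
  FD 8: (-2,-9) -> (-2,-1) [heading=90, draw]
  RT 45: heading 90 -> 45
]
Final: pos=(-2,-1), heading=45, 8 segment(s) drawn

Start position: (-2, -1)
Final position: (-2, -1)
Distance = 0; < 1e-6 -> CLOSED

Answer: yes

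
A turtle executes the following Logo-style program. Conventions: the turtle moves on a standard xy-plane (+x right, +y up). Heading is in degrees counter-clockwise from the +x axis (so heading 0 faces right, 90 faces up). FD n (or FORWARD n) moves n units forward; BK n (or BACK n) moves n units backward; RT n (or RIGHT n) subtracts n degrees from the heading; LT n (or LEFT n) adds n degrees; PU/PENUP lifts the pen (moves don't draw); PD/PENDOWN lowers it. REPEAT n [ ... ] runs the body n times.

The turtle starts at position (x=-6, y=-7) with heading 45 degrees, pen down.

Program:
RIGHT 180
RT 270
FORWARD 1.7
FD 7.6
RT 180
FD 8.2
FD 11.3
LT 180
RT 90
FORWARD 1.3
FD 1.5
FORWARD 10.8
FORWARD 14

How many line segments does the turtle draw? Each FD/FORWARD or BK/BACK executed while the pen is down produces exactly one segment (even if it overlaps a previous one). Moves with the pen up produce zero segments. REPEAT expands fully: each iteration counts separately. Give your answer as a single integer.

Answer: 8

Derivation:
Executing turtle program step by step:
Start: pos=(-6,-7), heading=45, pen down
RT 180: heading 45 -> 225
RT 270: heading 225 -> 315
FD 1.7: (-6,-7) -> (-4.798,-8.202) [heading=315, draw]
FD 7.6: (-4.798,-8.202) -> (0.576,-13.576) [heading=315, draw]
RT 180: heading 315 -> 135
FD 8.2: (0.576,-13.576) -> (-5.222,-7.778) [heading=135, draw]
FD 11.3: (-5.222,-7.778) -> (-13.212,0.212) [heading=135, draw]
LT 180: heading 135 -> 315
RT 90: heading 315 -> 225
FD 1.3: (-13.212,0.212) -> (-14.132,-0.707) [heading=225, draw]
FD 1.5: (-14.132,-0.707) -> (-15.192,-1.767) [heading=225, draw]
FD 10.8: (-15.192,-1.767) -> (-22.829,-9.404) [heading=225, draw]
FD 14: (-22.829,-9.404) -> (-32.729,-19.304) [heading=225, draw]
Final: pos=(-32.729,-19.304), heading=225, 8 segment(s) drawn
Segments drawn: 8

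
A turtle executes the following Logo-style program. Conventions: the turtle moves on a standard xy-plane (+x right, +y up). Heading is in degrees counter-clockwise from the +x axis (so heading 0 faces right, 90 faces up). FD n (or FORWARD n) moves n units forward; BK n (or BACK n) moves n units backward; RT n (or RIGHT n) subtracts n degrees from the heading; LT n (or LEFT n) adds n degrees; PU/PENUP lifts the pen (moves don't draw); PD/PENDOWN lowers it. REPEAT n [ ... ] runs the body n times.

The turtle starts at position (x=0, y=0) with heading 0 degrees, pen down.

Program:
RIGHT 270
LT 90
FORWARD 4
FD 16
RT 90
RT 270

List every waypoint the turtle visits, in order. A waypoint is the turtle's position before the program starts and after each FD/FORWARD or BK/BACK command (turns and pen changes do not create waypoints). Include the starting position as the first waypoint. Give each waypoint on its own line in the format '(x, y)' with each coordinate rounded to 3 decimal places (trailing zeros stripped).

Executing turtle program step by step:
Start: pos=(0,0), heading=0, pen down
RT 270: heading 0 -> 90
LT 90: heading 90 -> 180
FD 4: (0,0) -> (-4,0) [heading=180, draw]
FD 16: (-4,0) -> (-20,0) [heading=180, draw]
RT 90: heading 180 -> 90
RT 270: heading 90 -> 180
Final: pos=(-20,0), heading=180, 2 segment(s) drawn
Waypoints (3 total):
(0, 0)
(-4, 0)
(-20, 0)

Answer: (0, 0)
(-4, 0)
(-20, 0)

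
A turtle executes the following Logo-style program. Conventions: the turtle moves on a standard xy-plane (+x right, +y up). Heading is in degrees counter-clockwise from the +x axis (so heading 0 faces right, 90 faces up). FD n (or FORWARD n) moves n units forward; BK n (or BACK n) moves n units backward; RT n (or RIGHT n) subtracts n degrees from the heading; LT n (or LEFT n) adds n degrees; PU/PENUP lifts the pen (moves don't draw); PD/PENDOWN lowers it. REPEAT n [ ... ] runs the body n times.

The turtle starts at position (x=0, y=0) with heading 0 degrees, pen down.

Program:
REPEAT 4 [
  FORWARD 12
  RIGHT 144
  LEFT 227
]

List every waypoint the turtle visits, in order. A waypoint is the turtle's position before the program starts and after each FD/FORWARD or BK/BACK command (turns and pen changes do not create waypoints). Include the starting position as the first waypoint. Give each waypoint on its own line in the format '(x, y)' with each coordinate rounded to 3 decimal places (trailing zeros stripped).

Executing turtle program step by step:
Start: pos=(0,0), heading=0, pen down
REPEAT 4 [
  -- iteration 1/4 --
  FD 12: (0,0) -> (12,0) [heading=0, draw]
  RT 144: heading 0 -> 216
  LT 227: heading 216 -> 83
  -- iteration 2/4 --
  FD 12: (12,0) -> (13.462,11.911) [heading=83, draw]
  RT 144: heading 83 -> 299
  LT 227: heading 299 -> 166
  -- iteration 3/4 --
  FD 12: (13.462,11.911) -> (1.819,14.814) [heading=166, draw]
  RT 144: heading 166 -> 22
  LT 227: heading 22 -> 249
  -- iteration 4/4 --
  FD 12: (1.819,14.814) -> (-2.482,3.611) [heading=249, draw]
  RT 144: heading 249 -> 105
  LT 227: heading 105 -> 332
]
Final: pos=(-2.482,3.611), heading=332, 4 segment(s) drawn
Waypoints (5 total):
(0, 0)
(12, 0)
(13.462, 11.911)
(1.819, 14.814)
(-2.482, 3.611)

Answer: (0, 0)
(12, 0)
(13.462, 11.911)
(1.819, 14.814)
(-2.482, 3.611)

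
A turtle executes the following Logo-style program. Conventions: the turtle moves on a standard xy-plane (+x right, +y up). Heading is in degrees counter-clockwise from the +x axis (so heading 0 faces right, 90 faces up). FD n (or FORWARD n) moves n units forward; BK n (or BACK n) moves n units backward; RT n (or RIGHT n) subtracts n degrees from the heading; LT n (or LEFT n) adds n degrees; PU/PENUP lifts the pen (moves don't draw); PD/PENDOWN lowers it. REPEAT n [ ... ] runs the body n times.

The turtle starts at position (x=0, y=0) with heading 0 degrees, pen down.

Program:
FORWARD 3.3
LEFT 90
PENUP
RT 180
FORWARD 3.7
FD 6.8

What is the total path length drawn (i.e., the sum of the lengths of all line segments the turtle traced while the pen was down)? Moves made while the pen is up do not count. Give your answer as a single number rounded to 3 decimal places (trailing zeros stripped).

Answer: 3.3

Derivation:
Executing turtle program step by step:
Start: pos=(0,0), heading=0, pen down
FD 3.3: (0,0) -> (3.3,0) [heading=0, draw]
LT 90: heading 0 -> 90
PU: pen up
RT 180: heading 90 -> 270
FD 3.7: (3.3,0) -> (3.3,-3.7) [heading=270, move]
FD 6.8: (3.3,-3.7) -> (3.3,-10.5) [heading=270, move]
Final: pos=(3.3,-10.5), heading=270, 1 segment(s) drawn

Segment lengths:
  seg 1: (0,0) -> (3.3,0), length = 3.3
Total = 3.3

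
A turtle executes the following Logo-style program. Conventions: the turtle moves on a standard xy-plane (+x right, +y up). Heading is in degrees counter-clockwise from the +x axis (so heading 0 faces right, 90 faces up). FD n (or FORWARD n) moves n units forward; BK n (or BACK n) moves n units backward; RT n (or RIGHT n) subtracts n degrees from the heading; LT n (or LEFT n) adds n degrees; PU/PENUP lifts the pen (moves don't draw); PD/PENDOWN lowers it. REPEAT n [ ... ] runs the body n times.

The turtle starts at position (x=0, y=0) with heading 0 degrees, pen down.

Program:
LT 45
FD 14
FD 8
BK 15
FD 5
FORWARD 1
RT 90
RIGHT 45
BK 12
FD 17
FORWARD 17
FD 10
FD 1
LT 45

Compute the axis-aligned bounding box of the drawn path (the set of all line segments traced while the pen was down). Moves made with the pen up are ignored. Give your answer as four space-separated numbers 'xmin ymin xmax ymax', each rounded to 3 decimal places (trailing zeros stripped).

Executing turtle program step by step:
Start: pos=(0,0), heading=0, pen down
LT 45: heading 0 -> 45
FD 14: (0,0) -> (9.899,9.899) [heading=45, draw]
FD 8: (9.899,9.899) -> (15.556,15.556) [heading=45, draw]
BK 15: (15.556,15.556) -> (4.95,4.95) [heading=45, draw]
FD 5: (4.95,4.95) -> (8.485,8.485) [heading=45, draw]
FD 1: (8.485,8.485) -> (9.192,9.192) [heading=45, draw]
RT 90: heading 45 -> 315
RT 45: heading 315 -> 270
BK 12: (9.192,9.192) -> (9.192,21.192) [heading=270, draw]
FD 17: (9.192,21.192) -> (9.192,4.192) [heading=270, draw]
FD 17: (9.192,4.192) -> (9.192,-12.808) [heading=270, draw]
FD 10: (9.192,-12.808) -> (9.192,-22.808) [heading=270, draw]
FD 1: (9.192,-22.808) -> (9.192,-23.808) [heading=270, draw]
LT 45: heading 270 -> 315
Final: pos=(9.192,-23.808), heading=315, 10 segment(s) drawn

Segment endpoints: x in {0, 4.95, 8.485, 9.192, 9.192, 9.192, 9.899, 15.556}, y in {-23.808, -22.808, -12.808, 0, 4.192, 4.95, 8.485, 9.192, 9.899, 15.556, 21.192}
xmin=0, ymin=-23.808, xmax=15.556, ymax=21.192

Answer: 0 -23.808 15.556 21.192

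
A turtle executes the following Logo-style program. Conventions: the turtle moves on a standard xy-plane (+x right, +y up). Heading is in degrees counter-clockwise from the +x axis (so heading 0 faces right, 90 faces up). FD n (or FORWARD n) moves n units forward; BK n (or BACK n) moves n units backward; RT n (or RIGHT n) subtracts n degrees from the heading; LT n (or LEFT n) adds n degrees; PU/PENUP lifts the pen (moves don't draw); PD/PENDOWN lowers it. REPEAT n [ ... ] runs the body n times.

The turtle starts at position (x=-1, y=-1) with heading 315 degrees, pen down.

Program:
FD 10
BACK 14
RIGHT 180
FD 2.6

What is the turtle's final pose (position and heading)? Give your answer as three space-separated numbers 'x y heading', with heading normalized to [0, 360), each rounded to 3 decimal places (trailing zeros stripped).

Executing turtle program step by step:
Start: pos=(-1,-1), heading=315, pen down
FD 10: (-1,-1) -> (6.071,-8.071) [heading=315, draw]
BK 14: (6.071,-8.071) -> (-3.828,1.828) [heading=315, draw]
RT 180: heading 315 -> 135
FD 2.6: (-3.828,1.828) -> (-5.667,3.667) [heading=135, draw]
Final: pos=(-5.667,3.667), heading=135, 3 segment(s) drawn

Answer: -5.667 3.667 135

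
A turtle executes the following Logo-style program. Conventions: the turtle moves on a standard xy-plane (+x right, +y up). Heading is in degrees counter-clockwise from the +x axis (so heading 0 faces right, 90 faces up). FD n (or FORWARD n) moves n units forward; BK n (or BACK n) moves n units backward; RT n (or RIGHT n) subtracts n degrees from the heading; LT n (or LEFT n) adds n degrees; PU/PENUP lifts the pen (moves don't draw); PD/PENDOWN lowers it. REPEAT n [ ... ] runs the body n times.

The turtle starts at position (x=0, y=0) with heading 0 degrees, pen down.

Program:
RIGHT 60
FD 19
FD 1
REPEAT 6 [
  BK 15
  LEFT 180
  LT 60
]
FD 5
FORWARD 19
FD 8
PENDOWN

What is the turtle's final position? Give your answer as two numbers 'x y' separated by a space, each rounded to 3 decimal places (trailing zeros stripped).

Answer: 26 -45.033

Derivation:
Executing turtle program step by step:
Start: pos=(0,0), heading=0, pen down
RT 60: heading 0 -> 300
FD 19: (0,0) -> (9.5,-16.454) [heading=300, draw]
FD 1: (9.5,-16.454) -> (10,-17.321) [heading=300, draw]
REPEAT 6 [
  -- iteration 1/6 --
  BK 15: (10,-17.321) -> (2.5,-4.33) [heading=300, draw]
  LT 180: heading 300 -> 120
  LT 60: heading 120 -> 180
  -- iteration 2/6 --
  BK 15: (2.5,-4.33) -> (17.5,-4.33) [heading=180, draw]
  LT 180: heading 180 -> 0
  LT 60: heading 0 -> 60
  -- iteration 3/6 --
  BK 15: (17.5,-4.33) -> (10,-17.321) [heading=60, draw]
  LT 180: heading 60 -> 240
  LT 60: heading 240 -> 300
  -- iteration 4/6 --
  BK 15: (10,-17.321) -> (2.5,-4.33) [heading=300, draw]
  LT 180: heading 300 -> 120
  LT 60: heading 120 -> 180
  -- iteration 5/6 --
  BK 15: (2.5,-4.33) -> (17.5,-4.33) [heading=180, draw]
  LT 180: heading 180 -> 0
  LT 60: heading 0 -> 60
  -- iteration 6/6 --
  BK 15: (17.5,-4.33) -> (10,-17.321) [heading=60, draw]
  LT 180: heading 60 -> 240
  LT 60: heading 240 -> 300
]
FD 5: (10,-17.321) -> (12.5,-21.651) [heading=300, draw]
FD 19: (12.5,-21.651) -> (22,-38.105) [heading=300, draw]
FD 8: (22,-38.105) -> (26,-45.033) [heading=300, draw]
PD: pen down
Final: pos=(26,-45.033), heading=300, 11 segment(s) drawn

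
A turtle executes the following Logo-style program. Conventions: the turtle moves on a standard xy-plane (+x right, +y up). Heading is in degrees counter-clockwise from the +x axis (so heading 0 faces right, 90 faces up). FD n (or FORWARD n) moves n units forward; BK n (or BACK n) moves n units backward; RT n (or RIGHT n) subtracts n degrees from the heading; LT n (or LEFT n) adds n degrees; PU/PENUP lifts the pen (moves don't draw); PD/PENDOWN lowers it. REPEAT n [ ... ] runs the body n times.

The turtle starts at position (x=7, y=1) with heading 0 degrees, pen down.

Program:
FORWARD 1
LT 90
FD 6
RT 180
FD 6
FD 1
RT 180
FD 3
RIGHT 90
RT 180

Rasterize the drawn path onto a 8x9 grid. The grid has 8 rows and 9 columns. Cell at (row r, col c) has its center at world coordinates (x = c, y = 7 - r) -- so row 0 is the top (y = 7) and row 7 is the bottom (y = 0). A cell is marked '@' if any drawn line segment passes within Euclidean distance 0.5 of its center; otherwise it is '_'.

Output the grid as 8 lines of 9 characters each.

Segment 0: (7,1) -> (8,1)
Segment 1: (8,1) -> (8,7)
Segment 2: (8,7) -> (8,1)
Segment 3: (8,1) -> (8,0)
Segment 4: (8,0) -> (8,3)

Answer: ________@
________@
________@
________@
________@
________@
_______@@
________@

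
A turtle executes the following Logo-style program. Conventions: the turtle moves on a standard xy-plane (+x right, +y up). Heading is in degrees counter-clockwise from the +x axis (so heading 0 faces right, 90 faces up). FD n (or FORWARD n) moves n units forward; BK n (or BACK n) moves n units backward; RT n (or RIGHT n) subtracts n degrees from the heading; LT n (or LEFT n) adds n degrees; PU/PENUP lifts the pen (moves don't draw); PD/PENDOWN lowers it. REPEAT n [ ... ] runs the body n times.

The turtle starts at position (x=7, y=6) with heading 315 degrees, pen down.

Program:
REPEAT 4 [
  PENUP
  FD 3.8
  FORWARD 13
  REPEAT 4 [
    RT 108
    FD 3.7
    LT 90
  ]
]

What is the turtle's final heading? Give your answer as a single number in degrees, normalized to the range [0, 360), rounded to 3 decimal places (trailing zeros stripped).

Executing turtle program step by step:
Start: pos=(7,6), heading=315, pen down
REPEAT 4 [
  -- iteration 1/4 --
  PU: pen up
  FD 3.8: (7,6) -> (9.687,3.313) [heading=315, move]
  FD 13: (9.687,3.313) -> (18.879,-5.879) [heading=315, move]
  REPEAT 4 [
    -- iteration 1/4 --
    RT 108: heading 315 -> 207
    FD 3.7: (18.879,-5.879) -> (15.583,-7.559) [heading=207, move]
    LT 90: heading 207 -> 297
    -- iteration 2/4 --
    RT 108: heading 297 -> 189
    FD 3.7: (15.583,-7.559) -> (11.928,-8.138) [heading=189, move]
    LT 90: heading 189 -> 279
    -- iteration 3/4 --
    RT 108: heading 279 -> 171
    FD 3.7: (11.928,-8.138) -> (8.274,-7.559) [heading=171, move]
    LT 90: heading 171 -> 261
    -- iteration 4/4 --
    RT 108: heading 261 -> 153
    FD 3.7: (8.274,-7.559) -> (4.977,-5.879) [heading=153, move]
    LT 90: heading 153 -> 243
  ]
  -- iteration 2/4 --
  PU: pen up
  FD 3.8: (4.977,-5.879) -> (3.252,-9.265) [heading=243, move]
  FD 13: (3.252,-9.265) -> (-2.65,-20.848) [heading=243, move]
  REPEAT 4 [
    -- iteration 1/4 --
    RT 108: heading 243 -> 135
    FD 3.7: (-2.65,-20.848) -> (-5.266,-18.232) [heading=135, move]
    LT 90: heading 135 -> 225
    -- iteration 2/4 --
    RT 108: heading 225 -> 117
    FD 3.7: (-5.266,-18.232) -> (-6.946,-14.935) [heading=117, move]
    LT 90: heading 117 -> 207
    -- iteration 3/4 --
    RT 108: heading 207 -> 99
    FD 3.7: (-6.946,-14.935) -> (-7.525,-11.281) [heading=99, move]
    LT 90: heading 99 -> 189
    -- iteration 4/4 --
    RT 108: heading 189 -> 81
    FD 3.7: (-7.525,-11.281) -> (-6.946,-7.626) [heading=81, move]
    LT 90: heading 81 -> 171
  ]
  -- iteration 3/4 --
  PU: pen up
  FD 3.8: (-6.946,-7.626) -> (-10.699,-7.032) [heading=171, move]
  FD 13: (-10.699,-7.032) -> (-23.539,-4.998) [heading=171, move]
  REPEAT 4 [
    -- iteration 1/4 --
    RT 108: heading 171 -> 63
    FD 3.7: (-23.539,-4.998) -> (-21.859,-1.702) [heading=63, move]
    LT 90: heading 63 -> 153
    -- iteration 2/4 --
    RT 108: heading 153 -> 45
    FD 3.7: (-21.859,-1.702) -> (-19.243,0.915) [heading=45, move]
    LT 90: heading 45 -> 135
    -- iteration 3/4 --
    RT 108: heading 135 -> 27
    FD 3.7: (-19.243,0.915) -> (-15.946,2.594) [heading=27, move]
    LT 90: heading 27 -> 117
    -- iteration 4/4 --
    RT 108: heading 117 -> 9
    FD 3.7: (-15.946,2.594) -> (-12.292,3.173) [heading=9, move]
    LT 90: heading 9 -> 99
  ]
  -- iteration 4/4 --
  PU: pen up
  FD 3.8: (-12.292,3.173) -> (-12.886,6.927) [heading=99, move]
  FD 13: (-12.886,6.927) -> (-14.92,19.766) [heading=99, move]
  REPEAT 4 [
    -- iteration 1/4 --
    RT 108: heading 99 -> 351
    FD 3.7: (-14.92,19.766) -> (-11.266,19.188) [heading=351, move]
    LT 90: heading 351 -> 81
    -- iteration 2/4 --
    RT 108: heading 81 -> 333
    FD 3.7: (-11.266,19.188) -> (-7.969,17.508) [heading=333, move]
    LT 90: heading 333 -> 63
    -- iteration 3/4 --
    RT 108: heading 63 -> 315
    FD 3.7: (-7.969,17.508) -> (-5.353,14.892) [heading=315, move]
    LT 90: heading 315 -> 45
    -- iteration 4/4 --
    RT 108: heading 45 -> 297
    FD 3.7: (-5.353,14.892) -> (-3.673,11.595) [heading=297, move]
    LT 90: heading 297 -> 27
  ]
]
Final: pos=(-3.673,11.595), heading=27, 0 segment(s) drawn

Answer: 27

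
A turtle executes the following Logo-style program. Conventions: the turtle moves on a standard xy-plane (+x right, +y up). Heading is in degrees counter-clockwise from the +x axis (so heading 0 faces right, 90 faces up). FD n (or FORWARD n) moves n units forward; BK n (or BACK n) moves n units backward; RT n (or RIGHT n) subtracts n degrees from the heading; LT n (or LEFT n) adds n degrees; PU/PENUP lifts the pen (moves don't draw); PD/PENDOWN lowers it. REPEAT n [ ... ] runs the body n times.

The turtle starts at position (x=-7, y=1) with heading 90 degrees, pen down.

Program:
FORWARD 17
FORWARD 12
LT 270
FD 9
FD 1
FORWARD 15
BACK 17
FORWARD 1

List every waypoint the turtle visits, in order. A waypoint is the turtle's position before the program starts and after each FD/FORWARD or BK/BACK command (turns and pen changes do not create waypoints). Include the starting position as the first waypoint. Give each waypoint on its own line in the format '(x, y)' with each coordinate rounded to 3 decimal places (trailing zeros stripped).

Executing turtle program step by step:
Start: pos=(-7,1), heading=90, pen down
FD 17: (-7,1) -> (-7,18) [heading=90, draw]
FD 12: (-7,18) -> (-7,30) [heading=90, draw]
LT 270: heading 90 -> 0
FD 9: (-7,30) -> (2,30) [heading=0, draw]
FD 1: (2,30) -> (3,30) [heading=0, draw]
FD 15: (3,30) -> (18,30) [heading=0, draw]
BK 17: (18,30) -> (1,30) [heading=0, draw]
FD 1: (1,30) -> (2,30) [heading=0, draw]
Final: pos=(2,30), heading=0, 7 segment(s) drawn
Waypoints (8 total):
(-7, 1)
(-7, 18)
(-7, 30)
(2, 30)
(3, 30)
(18, 30)
(1, 30)
(2, 30)

Answer: (-7, 1)
(-7, 18)
(-7, 30)
(2, 30)
(3, 30)
(18, 30)
(1, 30)
(2, 30)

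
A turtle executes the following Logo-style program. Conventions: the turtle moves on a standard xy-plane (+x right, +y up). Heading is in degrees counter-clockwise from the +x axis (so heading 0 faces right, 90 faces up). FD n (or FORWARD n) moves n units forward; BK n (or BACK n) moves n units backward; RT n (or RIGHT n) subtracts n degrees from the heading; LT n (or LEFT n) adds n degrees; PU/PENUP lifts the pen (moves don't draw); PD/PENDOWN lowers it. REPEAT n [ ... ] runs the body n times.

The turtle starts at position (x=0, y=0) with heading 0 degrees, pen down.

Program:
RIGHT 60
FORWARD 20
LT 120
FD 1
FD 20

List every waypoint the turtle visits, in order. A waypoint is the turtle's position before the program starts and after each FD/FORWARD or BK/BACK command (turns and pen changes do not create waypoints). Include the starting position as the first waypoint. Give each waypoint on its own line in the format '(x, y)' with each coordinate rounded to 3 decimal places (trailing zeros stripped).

Executing turtle program step by step:
Start: pos=(0,0), heading=0, pen down
RT 60: heading 0 -> 300
FD 20: (0,0) -> (10,-17.321) [heading=300, draw]
LT 120: heading 300 -> 60
FD 1: (10,-17.321) -> (10.5,-16.454) [heading=60, draw]
FD 20: (10.5,-16.454) -> (20.5,0.866) [heading=60, draw]
Final: pos=(20.5,0.866), heading=60, 3 segment(s) drawn
Waypoints (4 total):
(0, 0)
(10, -17.321)
(10.5, -16.454)
(20.5, 0.866)

Answer: (0, 0)
(10, -17.321)
(10.5, -16.454)
(20.5, 0.866)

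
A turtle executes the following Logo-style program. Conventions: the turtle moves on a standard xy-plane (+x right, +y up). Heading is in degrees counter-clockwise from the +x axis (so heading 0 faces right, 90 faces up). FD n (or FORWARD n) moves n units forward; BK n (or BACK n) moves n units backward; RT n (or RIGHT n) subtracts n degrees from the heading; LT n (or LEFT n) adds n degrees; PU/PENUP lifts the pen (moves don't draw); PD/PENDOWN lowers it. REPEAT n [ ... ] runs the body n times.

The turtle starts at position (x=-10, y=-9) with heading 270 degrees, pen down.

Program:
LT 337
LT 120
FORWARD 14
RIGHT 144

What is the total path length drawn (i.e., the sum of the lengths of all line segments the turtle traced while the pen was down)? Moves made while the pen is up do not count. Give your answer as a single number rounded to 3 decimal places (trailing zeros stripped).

Executing turtle program step by step:
Start: pos=(-10,-9), heading=270, pen down
LT 337: heading 270 -> 247
LT 120: heading 247 -> 7
FD 14: (-10,-9) -> (3.896,-7.294) [heading=7, draw]
RT 144: heading 7 -> 223
Final: pos=(3.896,-7.294), heading=223, 1 segment(s) drawn

Segment lengths:
  seg 1: (-10,-9) -> (3.896,-7.294), length = 14
Total = 14

Answer: 14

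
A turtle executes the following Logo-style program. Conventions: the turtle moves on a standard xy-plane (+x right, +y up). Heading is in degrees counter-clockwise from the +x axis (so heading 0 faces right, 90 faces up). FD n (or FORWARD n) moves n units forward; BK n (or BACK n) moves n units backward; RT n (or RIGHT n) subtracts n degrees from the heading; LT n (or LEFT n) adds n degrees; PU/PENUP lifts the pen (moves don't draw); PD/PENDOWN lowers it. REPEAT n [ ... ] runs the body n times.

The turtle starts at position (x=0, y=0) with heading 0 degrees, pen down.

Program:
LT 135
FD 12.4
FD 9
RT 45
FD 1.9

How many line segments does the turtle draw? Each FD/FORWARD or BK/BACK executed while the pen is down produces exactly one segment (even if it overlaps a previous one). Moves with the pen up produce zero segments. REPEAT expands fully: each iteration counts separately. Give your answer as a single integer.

Executing turtle program step by step:
Start: pos=(0,0), heading=0, pen down
LT 135: heading 0 -> 135
FD 12.4: (0,0) -> (-8.768,8.768) [heading=135, draw]
FD 9: (-8.768,8.768) -> (-15.132,15.132) [heading=135, draw]
RT 45: heading 135 -> 90
FD 1.9: (-15.132,15.132) -> (-15.132,17.032) [heading=90, draw]
Final: pos=(-15.132,17.032), heading=90, 3 segment(s) drawn
Segments drawn: 3

Answer: 3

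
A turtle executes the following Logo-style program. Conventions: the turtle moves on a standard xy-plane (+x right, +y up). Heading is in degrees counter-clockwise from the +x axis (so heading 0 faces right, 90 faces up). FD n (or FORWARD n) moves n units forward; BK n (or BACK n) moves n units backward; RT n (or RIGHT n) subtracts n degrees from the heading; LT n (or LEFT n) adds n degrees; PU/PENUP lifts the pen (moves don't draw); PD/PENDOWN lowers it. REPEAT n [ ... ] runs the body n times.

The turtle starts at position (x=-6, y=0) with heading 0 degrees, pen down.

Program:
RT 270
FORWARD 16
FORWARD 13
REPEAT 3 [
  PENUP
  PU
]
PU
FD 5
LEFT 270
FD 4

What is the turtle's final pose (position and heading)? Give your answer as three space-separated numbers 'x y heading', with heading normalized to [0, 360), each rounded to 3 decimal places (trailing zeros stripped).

Executing turtle program step by step:
Start: pos=(-6,0), heading=0, pen down
RT 270: heading 0 -> 90
FD 16: (-6,0) -> (-6,16) [heading=90, draw]
FD 13: (-6,16) -> (-6,29) [heading=90, draw]
REPEAT 3 [
  -- iteration 1/3 --
  PU: pen up
  PU: pen up
  -- iteration 2/3 --
  PU: pen up
  PU: pen up
  -- iteration 3/3 --
  PU: pen up
  PU: pen up
]
PU: pen up
FD 5: (-6,29) -> (-6,34) [heading=90, move]
LT 270: heading 90 -> 0
FD 4: (-6,34) -> (-2,34) [heading=0, move]
Final: pos=(-2,34), heading=0, 2 segment(s) drawn

Answer: -2 34 0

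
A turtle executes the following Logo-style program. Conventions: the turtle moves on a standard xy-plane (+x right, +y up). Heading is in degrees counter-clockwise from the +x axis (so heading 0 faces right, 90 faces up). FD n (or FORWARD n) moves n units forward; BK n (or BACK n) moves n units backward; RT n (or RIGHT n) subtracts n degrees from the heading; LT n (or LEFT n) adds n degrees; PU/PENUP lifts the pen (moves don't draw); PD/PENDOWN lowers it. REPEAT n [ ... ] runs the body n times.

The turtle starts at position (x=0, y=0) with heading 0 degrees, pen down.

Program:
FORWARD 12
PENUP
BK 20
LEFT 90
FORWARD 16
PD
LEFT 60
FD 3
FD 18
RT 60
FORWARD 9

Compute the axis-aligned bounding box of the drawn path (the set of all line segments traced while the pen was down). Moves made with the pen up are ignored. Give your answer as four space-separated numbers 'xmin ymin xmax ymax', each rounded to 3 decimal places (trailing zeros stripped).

Answer: -26.187 0 12 35.5

Derivation:
Executing turtle program step by step:
Start: pos=(0,0), heading=0, pen down
FD 12: (0,0) -> (12,0) [heading=0, draw]
PU: pen up
BK 20: (12,0) -> (-8,0) [heading=0, move]
LT 90: heading 0 -> 90
FD 16: (-8,0) -> (-8,16) [heading=90, move]
PD: pen down
LT 60: heading 90 -> 150
FD 3: (-8,16) -> (-10.598,17.5) [heading=150, draw]
FD 18: (-10.598,17.5) -> (-26.187,26.5) [heading=150, draw]
RT 60: heading 150 -> 90
FD 9: (-26.187,26.5) -> (-26.187,35.5) [heading=90, draw]
Final: pos=(-26.187,35.5), heading=90, 4 segment(s) drawn

Segment endpoints: x in {-26.187, -10.598, -8, 0, 12}, y in {0, 16, 17.5, 26.5, 35.5}
xmin=-26.187, ymin=0, xmax=12, ymax=35.5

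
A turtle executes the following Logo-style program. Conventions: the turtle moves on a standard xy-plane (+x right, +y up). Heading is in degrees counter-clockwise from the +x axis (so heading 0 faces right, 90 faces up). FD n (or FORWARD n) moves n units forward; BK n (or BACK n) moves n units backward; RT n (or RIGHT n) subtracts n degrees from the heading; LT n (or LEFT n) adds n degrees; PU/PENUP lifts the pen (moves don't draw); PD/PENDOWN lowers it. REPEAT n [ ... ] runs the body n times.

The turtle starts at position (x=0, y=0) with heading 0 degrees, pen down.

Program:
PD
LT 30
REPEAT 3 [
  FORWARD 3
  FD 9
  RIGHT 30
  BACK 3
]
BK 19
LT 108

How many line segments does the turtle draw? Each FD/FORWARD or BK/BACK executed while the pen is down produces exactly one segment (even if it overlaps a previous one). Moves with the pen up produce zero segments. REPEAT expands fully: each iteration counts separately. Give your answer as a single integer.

Answer: 10

Derivation:
Executing turtle program step by step:
Start: pos=(0,0), heading=0, pen down
PD: pen down
LT 30: heading 0 -> 30
REPEAT 3 [
  -- iteration 1/3 --
  FD 3: (0,0) -> (2.598,1.5) [heading=30, draw]
  FD 9: (2.598,1.5) -> (10.392,6) [heading=30, draw]
  RT 30: heading 30 -> 0
  BK 3: (10.392,6) -> (7.392,6) [heading=0, draw]
  -- iteration 2/3 --
  FD 3: (7.392,6) -> (10.392,6) [heading=0, draw]
  FD 9: (10.392,6) -> (19.392,6) [heading=0, draw]
  RT 30: heading 0 -> 330
  BK 3: (19.392,6) -> (16.794,7.5) [heading=330, draw]
  -- iteration 3/3 --
  FD 3: (16.794,7.5) -> (19.392,6) [heading=330, draw]
  FD 9: (19.392,6) -> (27.187,1.5) [heading=330, draw]
  RT 30: heading 330 -> 300
  BK 3: (27.187,1.5) -> (25.687,4.098) [heading=300, draw]
]
BK 19: (25.687,4.098) -> (16.187,20.553) [heading=300, draw]
LT 108: heading 300 -> 48
Final: pos=(16.187,20.553), heading=48, 10 segment(s) drawn
Segments drawn: 10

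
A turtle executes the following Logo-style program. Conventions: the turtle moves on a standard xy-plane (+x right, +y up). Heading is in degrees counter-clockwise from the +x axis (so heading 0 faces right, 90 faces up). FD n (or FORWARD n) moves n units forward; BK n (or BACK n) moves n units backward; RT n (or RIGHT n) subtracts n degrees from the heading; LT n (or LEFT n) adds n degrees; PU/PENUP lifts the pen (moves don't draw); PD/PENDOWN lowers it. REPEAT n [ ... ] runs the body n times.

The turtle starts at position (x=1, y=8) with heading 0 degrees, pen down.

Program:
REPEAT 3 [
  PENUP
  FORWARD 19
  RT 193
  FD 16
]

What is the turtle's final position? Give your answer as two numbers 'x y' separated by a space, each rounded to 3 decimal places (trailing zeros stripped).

Answer: 4.921 10.599

Derivation:
Executing turtle program step by step:
Start: pos=(1,8), heading=0, pen down
REPEAT 3 [
  -- iteration 1/3 --
  PU: pen up
  FD 19: (1,8) -> (20,8) [heading=0, move]
  RT 193: heading 0 -> 167
  FD 16: (20,8) -> (4.41,11.599) [heading=167, move]
  -- iteration 2/3 --
  PU: pen up
  FD 19: (4.41,11.599) -> (-14.103,15.873) [heading=167, move]
  RT 193: heading 167 -> 334
  FD 16: (-14.103,15.873) -> (0.278,8.859) [heading=334, move]
  -- iteration 3/3 --
  PU: pen up
  FD 19: (0.278,8.859) -> (17.355,0.53) [heading=334, move]
  RT 193: heading 334 -> 141
  FD 16: (17.355,0.53) -> (4.921,10.599) [heading=141, move]
]
Final: pos=(4.921,10.599), heading=141, 0 segment(s) drawn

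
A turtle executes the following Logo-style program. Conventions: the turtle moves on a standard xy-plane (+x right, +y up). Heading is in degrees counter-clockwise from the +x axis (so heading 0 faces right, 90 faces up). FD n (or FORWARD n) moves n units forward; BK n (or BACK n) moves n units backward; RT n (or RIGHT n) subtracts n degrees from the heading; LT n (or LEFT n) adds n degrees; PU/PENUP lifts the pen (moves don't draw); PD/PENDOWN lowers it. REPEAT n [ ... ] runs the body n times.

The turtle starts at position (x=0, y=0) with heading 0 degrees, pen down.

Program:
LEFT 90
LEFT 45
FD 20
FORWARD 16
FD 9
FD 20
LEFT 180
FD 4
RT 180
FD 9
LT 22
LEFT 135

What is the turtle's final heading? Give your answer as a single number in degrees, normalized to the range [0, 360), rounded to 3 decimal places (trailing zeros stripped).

Answer: 292

Derivation:
Executing turtle program step by step:
Start: pos=(0,0), heading=0, pen down
LT 90: heading 0 -> 90
LT 45: heading 90 -> 135
FD 20: (0,0) -> (-14.142,14.142) [heading=135, draw]
FD 16: (-14.142,14.142) -> (-25.456,25.456) [heading=135, draw]
FD 9: (-25.456,25.456) -> (-31.82,31.82) [heading=135, draw]
FD 20: (-31.82,31.82) -> (-45.962,45.962) [heading=135, draw]
LT 180: heading 135 -> 315
FD 4: (-45.962,45.962) -> (-43.134,43.134) [heading=315, draw]
RT 180: heading 315 -> 135
FD 9: (-43.134,43.134) -> (-49.497,49.497) [heading=135, draw]
LT 22: heading 135 -> 157
LT 135: heading 157 -> 292
Final: pos=(-49.497,49.497), heading=292, 6 segment(s) drawn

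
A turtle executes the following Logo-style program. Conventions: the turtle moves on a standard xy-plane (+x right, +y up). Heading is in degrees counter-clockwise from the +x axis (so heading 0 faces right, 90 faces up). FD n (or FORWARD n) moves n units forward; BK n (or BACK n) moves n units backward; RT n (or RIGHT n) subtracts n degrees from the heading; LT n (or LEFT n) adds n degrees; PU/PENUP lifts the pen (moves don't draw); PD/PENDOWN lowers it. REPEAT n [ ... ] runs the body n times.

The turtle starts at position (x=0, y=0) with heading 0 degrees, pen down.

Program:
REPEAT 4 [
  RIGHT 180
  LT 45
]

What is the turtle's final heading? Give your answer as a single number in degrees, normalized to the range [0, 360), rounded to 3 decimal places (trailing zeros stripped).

Answer: 180

Derivation:
Executing turtle program step by step:
Start: pos=(0,0), heading=0, pen down
REPEAT 4 [
  -- iteration 1/4 --
  RT 180: heading 0 -> 180
  LT 45: heading 180 -> 225
  -- iteration 2/4 --
  RT 180: heading 225 -> 45
  LT 45: heading 45 -> 90
  -- iteration 3/4 --
  RT 180: heading 90 -> 270
  LT 45: heading 270 -> 315
  -- iteration 4/4 --
  RT 180: heading 315 -> 135
  LT 45: heading 135 -> 180
]
Final: pos=(0,0), heading=180, 0 segment(s) drawn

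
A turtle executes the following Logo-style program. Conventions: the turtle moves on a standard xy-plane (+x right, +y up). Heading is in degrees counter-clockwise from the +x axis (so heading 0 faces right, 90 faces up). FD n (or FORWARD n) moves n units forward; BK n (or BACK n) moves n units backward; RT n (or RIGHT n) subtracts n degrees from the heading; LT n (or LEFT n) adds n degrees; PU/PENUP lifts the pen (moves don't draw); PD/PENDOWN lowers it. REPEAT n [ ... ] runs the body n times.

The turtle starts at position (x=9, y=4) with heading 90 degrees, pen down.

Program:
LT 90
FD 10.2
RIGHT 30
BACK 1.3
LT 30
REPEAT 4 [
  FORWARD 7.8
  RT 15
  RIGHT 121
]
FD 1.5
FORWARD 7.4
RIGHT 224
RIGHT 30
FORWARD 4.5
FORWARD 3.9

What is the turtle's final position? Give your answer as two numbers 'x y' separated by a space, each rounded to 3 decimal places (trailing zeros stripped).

Executing turtle program step by step:
Start: pos=(9,4), heading=90, pen down
LT 90: heading 90 -> 180
FD 10.2: (9,4) -> (-1.2,4) [heading=180, draw]
RT 30: heading 180 -> 150
BK 1.3: (-1.2,4) -> (-0.074,3.35) [heading=150, draw]
LT 30: heading 150 -> 180
REPEAT 4 [
  -- iteration 1/4 --
  FD 7.8: (-0.074,3.35) -> (-7.874,3.35) [heading=180, draw]
  RT 15: heading 180 -> 165
  RT 121: heading 165 -> 44
  -- iteration 2/4 --
  FD 7.8: (-7.874,3.35) -> (-2.263,8.768) [heading=44, draw]
  RT 15: heading 44 -> 29
  RT 121: heading 29 -> 268
  -- iteration 3/4 --
  FD 7.8: (-2.263,8.768) -> (-2.536,0.973) [heading=268, draw]
  RT 15: heading 268 -> 253
  RT 121: heading 253 -> 132
  -- iteration 4/4 --
  FD 7.8: (-2.536,0.973) -> (-7.755,6.77) [heading=132, draw]
  RT 15: heading 132 -> 117
  RT 121: heading 117 -> 356
]
FD 1.5: (-7.755,6.77) -> (-6.258,6.665) [heading=356, draw]
FD 7.4: (-6.258,6.665) -> (1.124,6.149) [heading=356, draw]
RT 224: heading 356 -> 132
RT 30: heading 132 -> 102
FD 4.5: (1.124,6.149) -> (0.188,10.55) [heading=102, draw]
FD 3.9: (0.188,10.55) -> (-0.623,14.365) [heading=102, draw]
Final: pos=(-0.623,14.365), heading=102, 10 segment(s) drawn

Answer: -0.623 14.365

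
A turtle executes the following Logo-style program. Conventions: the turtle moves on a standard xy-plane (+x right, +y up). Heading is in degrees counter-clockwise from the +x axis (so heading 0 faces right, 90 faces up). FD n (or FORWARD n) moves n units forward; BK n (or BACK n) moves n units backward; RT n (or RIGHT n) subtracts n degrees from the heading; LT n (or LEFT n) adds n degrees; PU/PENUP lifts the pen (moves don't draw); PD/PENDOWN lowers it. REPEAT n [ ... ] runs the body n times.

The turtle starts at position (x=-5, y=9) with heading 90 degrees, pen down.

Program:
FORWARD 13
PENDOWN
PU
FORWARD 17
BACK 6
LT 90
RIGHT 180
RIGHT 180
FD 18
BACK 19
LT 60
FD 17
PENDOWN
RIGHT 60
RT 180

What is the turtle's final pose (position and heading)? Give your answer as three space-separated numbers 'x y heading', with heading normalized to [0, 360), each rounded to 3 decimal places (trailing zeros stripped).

Answer: -12.5 18.278 0

Derivation:
Executing turtle program step by step:
Start: pos=(-5,9), heading=90, pen down
FD 13: (-5,9) -> (-5,22) [heading=90, draw]
PD: pen down
PU: pen up
FD 17: (-5,22) -> (-5,39) [heading=90, move]
BK 6: (-5,39) -> (-5,33) [heading=90, move]
LT 90: heading 90 -> 180
RT 180: heading 180 -> 0
RT 180: heading 0 -> 180
FD 18: (-5,33) -> (-23,33) [heading=180, move]
BK 19: (-23,33) -> (-4,33) [heading=180, move]
LT 60: heading 180 -> 240
FD 17: (-4,33) -> (-12.5,18.278) [heading=240, move]
PD: pen down
RT 60: heading 240 -> 180
RT 180: heading 180 -> 0
Final: pos=(-12.5,18.278), heading=0, 1 segment(s) drawn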